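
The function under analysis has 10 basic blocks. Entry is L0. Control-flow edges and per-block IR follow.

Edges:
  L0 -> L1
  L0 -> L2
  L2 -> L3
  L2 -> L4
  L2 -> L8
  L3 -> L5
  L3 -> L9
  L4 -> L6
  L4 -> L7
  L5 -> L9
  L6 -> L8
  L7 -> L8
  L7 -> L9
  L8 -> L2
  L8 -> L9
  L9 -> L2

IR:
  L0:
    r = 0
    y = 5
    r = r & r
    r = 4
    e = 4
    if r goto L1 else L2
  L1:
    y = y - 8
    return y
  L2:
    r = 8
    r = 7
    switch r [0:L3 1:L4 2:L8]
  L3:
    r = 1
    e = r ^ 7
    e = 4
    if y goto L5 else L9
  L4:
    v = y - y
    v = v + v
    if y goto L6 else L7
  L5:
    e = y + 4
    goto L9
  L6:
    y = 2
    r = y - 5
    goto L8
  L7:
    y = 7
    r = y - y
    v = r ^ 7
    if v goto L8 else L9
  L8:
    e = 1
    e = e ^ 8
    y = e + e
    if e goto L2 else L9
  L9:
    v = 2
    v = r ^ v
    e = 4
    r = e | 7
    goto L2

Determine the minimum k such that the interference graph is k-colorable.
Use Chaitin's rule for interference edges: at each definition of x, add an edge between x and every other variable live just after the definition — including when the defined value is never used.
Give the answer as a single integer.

Answer: 3

Derivation:
Block summaries:
  L0: def={e,r,y} ue=∅
  L1: def={y} ue={y}
  L2: def={r} ue=∅
  L3: def={e,r} ue={y}
  L4: def={v} ue={y}
  L5: def={e} ue={y}
  L6: def={r,y} ue=∅
  L7: def={r,v,y} ue=∅
  L8: def={e,y} ue=∅
  L9: def={e,r,v} ue={r}

Liveness:
  L0: in=∅ out={y}
  L1: in={y} out=∅
  L2: in={y} out={r,y}
  L3: in={y} out={r,y}
  L4: in={y} out=∅
  L5: in={r,y} out={r,y}
  L6: in=∅ out={r}
  L7: in=∅ out={r,y}
  L8: in={r} out={r,y}
  L9: in={r,y} out={y}

Interfere edges:
  e — {r,y}
  r — {e,v,y}
  v — {r,y}
  y — {e,r,v}

Chromatic number:
  clique {e,r,y} ⇒ need ≥ 3
  assign e→c2 r→c0 v→c2 y→c1 — no edge inside a register ⇒ χ ≤ 3
  χ = 3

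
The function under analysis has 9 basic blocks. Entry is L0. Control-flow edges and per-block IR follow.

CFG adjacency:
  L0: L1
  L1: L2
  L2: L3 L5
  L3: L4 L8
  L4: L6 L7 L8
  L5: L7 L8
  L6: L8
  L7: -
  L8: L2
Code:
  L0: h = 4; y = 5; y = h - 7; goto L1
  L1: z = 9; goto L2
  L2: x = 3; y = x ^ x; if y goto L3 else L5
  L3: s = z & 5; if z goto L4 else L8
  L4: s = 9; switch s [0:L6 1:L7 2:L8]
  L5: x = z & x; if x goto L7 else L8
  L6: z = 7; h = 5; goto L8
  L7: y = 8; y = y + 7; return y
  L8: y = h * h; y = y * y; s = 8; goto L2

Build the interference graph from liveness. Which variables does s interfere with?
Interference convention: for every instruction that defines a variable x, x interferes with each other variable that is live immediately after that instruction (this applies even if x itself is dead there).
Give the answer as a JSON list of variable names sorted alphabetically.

Block summaries:
  L0: {h,y} / ∅
  L1: {z} / ∅
  L2: {x,y} / ∅
  L3: {s} / {z}
  L4: {s} / ∅
  L5: {x} / {x,z}
  L6: {h,z} / ∅
  L7: {y} / ∅
  L8: {s,y} / {h}

Liveness:
  live L0: ∅→{h}
  live L1: {h}→{h,z}
  live L2: {h,z}→{h,x,z}
  live L3: {h,z}→{h,z}
  live L4: {h,z}→{h,z}
  live L5: {h,x,z}→{h,z}
  live L6: ∅→{h,z}
  live L7: ∅→∅
  live L8: {h,z}→{h,z}

Interference:
  h: {s,x,y,z}
  s: {h,z}
  x: {h,y,z}
  y: {h,x,z}
  z: {h,s,x,y}

N(s) = ["h", "z"]

Answer: ["h", "z"]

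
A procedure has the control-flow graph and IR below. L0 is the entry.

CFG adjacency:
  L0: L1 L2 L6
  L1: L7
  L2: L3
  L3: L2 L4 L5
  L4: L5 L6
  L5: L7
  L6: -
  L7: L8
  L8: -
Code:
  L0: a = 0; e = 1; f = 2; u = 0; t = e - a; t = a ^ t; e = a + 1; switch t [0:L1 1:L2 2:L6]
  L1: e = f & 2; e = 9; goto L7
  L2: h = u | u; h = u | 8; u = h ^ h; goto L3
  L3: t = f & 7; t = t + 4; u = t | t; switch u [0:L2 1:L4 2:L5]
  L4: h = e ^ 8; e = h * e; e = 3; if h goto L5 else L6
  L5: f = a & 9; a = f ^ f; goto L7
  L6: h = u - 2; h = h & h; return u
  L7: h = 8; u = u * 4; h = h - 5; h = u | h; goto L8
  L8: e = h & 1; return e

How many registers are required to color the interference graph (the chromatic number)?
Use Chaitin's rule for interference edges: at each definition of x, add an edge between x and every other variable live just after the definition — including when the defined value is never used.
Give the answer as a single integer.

Answer: 5

Analysis:
Block summaries:
  L0 def {a,e,f,t,u} use ∅
  L1 def {e} use {f}
  L2 def {h,u} use {u}
  L3 def {t,u} use {f}
  L4 def {e,h} use {e}
  L5 def {a,f} use {a}
  L6 def {h} use {u}
  L7 def {h,u} use {u}
  L8 def {e} use {h}

Backward fixpoint:
  L0 li=∅ lo={a,e,f,u}
  L1 li={f,u} lo={u}
  L2 li={a,e,f,u} lo={a,e,f}
  L3 li={a,e,f} lo={a,e,f,u}
  L4 li={a,e,u} lo={a,u}
  L5 li={a,u} lo={u}
  L6 li={u} lo=∅
  L7 li={u} lo={h}
  L8 li={h} lo=∅

Interference:
  a — {e,f,h,t,u}
  e — {a,f,h,t,u}
  f — {a,e,h,t,u}
  h — {a,e,f,u}
  t — {a,e,f,u}
  u — {a,e,f,h,t}

Registers:
  lower bound: {a,e,f,h,u} mutually conflict ⇒ χ ≥ 5
  assign a→R0 e→R1 f→R2 h→R4 t→R4 u→R3 — no edge inside a register ⇒ χ ≤ 5
  χ = 5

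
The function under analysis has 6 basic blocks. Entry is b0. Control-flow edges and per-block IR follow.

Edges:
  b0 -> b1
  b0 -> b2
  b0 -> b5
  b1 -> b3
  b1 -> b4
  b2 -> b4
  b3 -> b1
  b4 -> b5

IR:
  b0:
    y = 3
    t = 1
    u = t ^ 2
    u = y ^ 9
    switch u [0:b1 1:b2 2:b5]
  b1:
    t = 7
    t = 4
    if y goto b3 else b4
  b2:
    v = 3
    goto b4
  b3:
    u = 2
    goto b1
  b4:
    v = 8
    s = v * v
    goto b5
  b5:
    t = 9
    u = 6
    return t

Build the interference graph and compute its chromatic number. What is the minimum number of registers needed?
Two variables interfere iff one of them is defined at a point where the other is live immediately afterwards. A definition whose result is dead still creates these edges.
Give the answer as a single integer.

Answer: 3

Analysis:
Block summaries:
  b0: {t,u,y} / ∅
  b1: {t} / {y}
  b2: {v} / ∅
  b3: {u} / ∅
  b4: {s,v} / ∅
  b5: {t,u} / ∅

Live sets:
  live b0: ∅→{y}
  live b1: {y}→{y}
  live b2: ∅→∅
  live b3: {y}→{y}
  live b4: ∅→∅
  live b5: ∅→∅

Conflict graph:
  s: ∅
  t: {u,y}
  u: {t,y}
  v: ∅
  y: {t,u}

Colouring:
  clique {t,u,y} ⇒ need ≥ 3
  3-colouring: r0={s,t,v}  r1={u}  r2={y}
  χ = 3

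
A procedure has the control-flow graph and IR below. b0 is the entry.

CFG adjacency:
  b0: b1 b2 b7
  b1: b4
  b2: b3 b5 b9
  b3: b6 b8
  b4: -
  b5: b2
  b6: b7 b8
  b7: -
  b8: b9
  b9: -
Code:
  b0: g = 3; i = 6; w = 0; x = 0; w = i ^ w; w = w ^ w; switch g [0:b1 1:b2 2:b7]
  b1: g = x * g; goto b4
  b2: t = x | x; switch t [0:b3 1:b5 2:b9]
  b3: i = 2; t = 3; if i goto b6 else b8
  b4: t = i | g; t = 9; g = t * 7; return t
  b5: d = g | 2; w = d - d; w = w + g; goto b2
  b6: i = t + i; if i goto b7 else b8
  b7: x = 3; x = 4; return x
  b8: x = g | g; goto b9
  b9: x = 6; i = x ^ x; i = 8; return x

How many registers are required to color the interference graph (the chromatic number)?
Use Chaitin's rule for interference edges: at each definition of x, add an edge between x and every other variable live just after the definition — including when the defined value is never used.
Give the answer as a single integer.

Block summaries:
  b0: {g,i,w,x} / ∅
  b1: {g} / {g,x}
  b2: {t} / {x}
  b3: {i,t} / ∅
  b4: {g,t} / {g,i}
  b5: {d,w} / {g}
  b6: {i} / {i,t}
  b7: {x} / ∅
  b8: {x} / {g}
  b9: {i,x} / ∅

Backward fixpoint:
  live b0: ∅→{g,i,x}
  live b1: {g,i,x}→{g,i}
  live b2: {g,x}→{g,x}
  live b3: {g}→{g,i,t}
  live b4: {g,i}→∅
  live b5: {g,x}→{g,x}
  live b6: {g,i,t}→{g}
  live b7: ∅→∅
  live b8: {g}→∅
  live b9: ∅→∅

Interfere edges:
  d: {g,x}
  g: {d,i,t,w,x}
  i: {g,t,w,x}
  t: {g,i,x}
  w: {g,i,x}
  x: {d,g,i,t,w}

Colouring:
  clique {g,i,t,x} ⇒ need ≥ 4
  4-colouring: R0={g}  R1={x}  R2={d,i}  R3={t,w}
  χ = 4

Answer: 4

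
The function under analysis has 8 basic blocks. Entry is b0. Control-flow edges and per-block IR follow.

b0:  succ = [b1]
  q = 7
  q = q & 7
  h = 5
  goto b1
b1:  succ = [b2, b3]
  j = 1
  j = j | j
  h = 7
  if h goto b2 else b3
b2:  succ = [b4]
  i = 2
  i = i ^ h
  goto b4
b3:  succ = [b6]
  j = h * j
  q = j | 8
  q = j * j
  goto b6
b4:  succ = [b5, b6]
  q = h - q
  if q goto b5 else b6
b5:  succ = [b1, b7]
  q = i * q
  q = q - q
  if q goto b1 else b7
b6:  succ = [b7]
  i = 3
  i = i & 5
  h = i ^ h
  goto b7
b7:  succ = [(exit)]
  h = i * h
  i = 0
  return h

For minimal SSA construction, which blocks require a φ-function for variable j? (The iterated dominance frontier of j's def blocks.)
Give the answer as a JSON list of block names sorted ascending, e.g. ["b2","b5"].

Answer: ["b1", "b6", "b7"]

Working:
idom tree: b1←b0 b2←b1 b3←b1 b4←b2 b5←b4 b6←b1 b7←b1
Dom at joins:
  b1: preds {b0,b5}: {b0} ∩ {b0,b1,b2,b4,b5} = {b0}; idom=b0
  b6: preds {b3,b4}: {b0,b1,b3} ∩ {b0,b1,b2,b4} = {b0,b1}; idom=b1
  b7: preds {b5,b6}: {b0,b1,b2,b4,b5} ∩ {b0,b1,b6} = {b0,b1}; idom=b1

DF derivation:
  join b1 pred b0: · stop@b0
  join b1 pred b5: b5→b4→b2→b1 stop@b0
  join b6 pred b3: b3 stop@b1
  join b6 pred b4: b4→b2 stop@b1
  join b7 pred b5: b5→b4→b2 stop@b1
  join b7 pred b6: b6 stop@b1
  DF(b0)=∅
  DF(b1)={b1}
  DF(b2)={b1,b6,b7}
  DF(b3)={b6}
  DF(b4)={b1,b6,b7}
  DF(b5)={b1,b7}
  DF(b6)={b7}
  DF(b7)=∅

φ for j: defs {b1,b3}
  DF⁺ = {b1,b6,b7}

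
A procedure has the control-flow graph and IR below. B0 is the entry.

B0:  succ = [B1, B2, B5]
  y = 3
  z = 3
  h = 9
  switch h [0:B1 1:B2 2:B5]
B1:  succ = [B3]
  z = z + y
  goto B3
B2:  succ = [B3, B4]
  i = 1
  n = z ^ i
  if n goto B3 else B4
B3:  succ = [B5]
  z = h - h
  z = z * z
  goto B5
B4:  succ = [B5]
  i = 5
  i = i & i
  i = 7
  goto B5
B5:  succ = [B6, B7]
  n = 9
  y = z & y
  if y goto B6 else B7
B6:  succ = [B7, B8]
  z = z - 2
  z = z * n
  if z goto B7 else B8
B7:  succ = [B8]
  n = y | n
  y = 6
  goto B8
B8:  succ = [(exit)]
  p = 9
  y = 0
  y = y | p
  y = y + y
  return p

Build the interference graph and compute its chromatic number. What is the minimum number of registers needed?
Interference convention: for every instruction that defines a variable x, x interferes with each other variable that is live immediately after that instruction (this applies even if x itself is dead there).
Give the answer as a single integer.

Answer: 4

Derivation:
def/use:
  B0: {h,y,z} / ∅
  B1: {z} / {y,z}
  B2: {i,n} / {z}
  B3: {z} / {h}
  B4: {i} / ∅
  B5: {n,y} / {y,z}
  B6: {z} / {n,z}
  B7: {n,y} / {n,y}
  B8: {p,y} / ∅

Liveness:
  B0 li=∅ lo={h,y,z}
  B1 li={h,y,z} lo={h,y}
  B2 li={h,y,z} lo={h,y,z}
  B3 li={h,y} lo={y,z}
  B4 li={y,z} lo={y,z}
  B5 li={y,z} lo={n,y,z}
  B6 li={n,y,z} lo={n,y}
  B7 li={n,y} lo=∅
  B8 li=∅ lo=∅

Interfere edges:
  h: {i,n,y,z}
  i: {h,y,z}
  n: {h,y,z}
  p: {y}
  y: {h,i,n,p,z}
  z: {h,i,n,y}

Colouring:
  {h,i,y,z} pairwise interfere (4-clique) ⇒ χ ≥ 4
  assign h→r1 i→r3 n→r3 p→r1 y→r0 z→r2 — no edge inside a register ⇒ χ ≤ 4
  χ = 4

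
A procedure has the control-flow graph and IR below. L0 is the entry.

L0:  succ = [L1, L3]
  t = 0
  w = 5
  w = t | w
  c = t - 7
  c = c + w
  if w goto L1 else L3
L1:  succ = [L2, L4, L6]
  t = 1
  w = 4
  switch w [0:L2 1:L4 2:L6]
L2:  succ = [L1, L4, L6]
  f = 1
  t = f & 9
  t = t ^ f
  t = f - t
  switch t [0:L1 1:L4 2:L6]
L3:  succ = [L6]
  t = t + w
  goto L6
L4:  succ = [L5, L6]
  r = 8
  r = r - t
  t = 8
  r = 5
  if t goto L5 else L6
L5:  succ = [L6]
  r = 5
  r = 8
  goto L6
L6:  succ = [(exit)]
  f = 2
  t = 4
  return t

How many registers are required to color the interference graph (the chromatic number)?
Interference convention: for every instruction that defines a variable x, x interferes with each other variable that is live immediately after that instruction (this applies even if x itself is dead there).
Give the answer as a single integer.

Per-block:
  L0 def {c,t,w} use ∅
  L1 def {t,w} use ∅
  L2 def {f,t} use ∅
  L3 def {t} use {t,w}
  L4 def {r,t} use {t}
  L5 def {r} use ∅
  L6 def {f,t} use ∅

Live sets:
  L0: in=∅ out={t,w}
  L1: in=∅ out={t}
  L2: in=∅ out={t}
  L3: in={t,w} out=∅
  L4: in={t} out=∅
  L5: in=∅ out=∅
  L6: in=∅ out=∅

Conflict graph:
  c: {t,w}
  f: {t}
  r: {t}
  t: {c,f,r,w}
  w: {c,t}

Colouring:
  clique {c,t,w} ⇒ need ≥ 3
  3-colouring: R0={t}  R1={c,f,r}  R2={w}
  χ = 3

Answer: 3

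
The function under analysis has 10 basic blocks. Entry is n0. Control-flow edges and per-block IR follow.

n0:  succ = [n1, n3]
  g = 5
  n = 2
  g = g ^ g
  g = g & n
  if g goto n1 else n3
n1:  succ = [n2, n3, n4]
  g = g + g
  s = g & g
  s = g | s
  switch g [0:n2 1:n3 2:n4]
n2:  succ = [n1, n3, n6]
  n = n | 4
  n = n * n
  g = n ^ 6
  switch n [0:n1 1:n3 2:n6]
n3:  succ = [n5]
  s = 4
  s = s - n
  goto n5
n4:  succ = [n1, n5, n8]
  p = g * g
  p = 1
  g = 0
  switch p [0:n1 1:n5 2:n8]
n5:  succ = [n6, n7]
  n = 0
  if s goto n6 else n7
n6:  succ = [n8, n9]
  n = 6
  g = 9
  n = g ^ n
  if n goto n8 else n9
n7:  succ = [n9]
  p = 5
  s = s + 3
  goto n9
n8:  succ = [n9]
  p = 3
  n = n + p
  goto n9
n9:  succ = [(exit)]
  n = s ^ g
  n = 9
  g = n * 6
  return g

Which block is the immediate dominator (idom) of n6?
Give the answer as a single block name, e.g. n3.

Answer: n0

Analysis:
idom tree: n1←n0 n2←n1 n3←n0 n4←n1 n5←n0 n6←n0 n7←n5 n8←n0 n9←n0
Join-block Dom:
  n1: preds {n0,n2,n4}: {n0} ∩ {n0,n1,n2} ∩ {n0,n1,n4} = {n0}; idom=n0
  n3: preds {n0,n1,n2}: {n0} ∩ {n0,n1} ∩ {n0,n1,n2} = {n0}; idom=n0
  n5: preds {n3,n4}: {n0,n3} ∩ {n0,n1,n4} = {n0}; idom=n0
  n6: preds {n2,n5}: {n0,n1,n2} ∩ {n0,n5} = {n0}; idom=n0
  n8: preds {n4,n6}: {n0,n1,n4} ∩ {n0,n6} = {n0}; idom=n0
  n9: preds {n6,n7,n8}: {n0,n6} ∩ {n0,n5,n7} ∩ {n0,n8} = {n0}; idom=n0

idom(n6) = n0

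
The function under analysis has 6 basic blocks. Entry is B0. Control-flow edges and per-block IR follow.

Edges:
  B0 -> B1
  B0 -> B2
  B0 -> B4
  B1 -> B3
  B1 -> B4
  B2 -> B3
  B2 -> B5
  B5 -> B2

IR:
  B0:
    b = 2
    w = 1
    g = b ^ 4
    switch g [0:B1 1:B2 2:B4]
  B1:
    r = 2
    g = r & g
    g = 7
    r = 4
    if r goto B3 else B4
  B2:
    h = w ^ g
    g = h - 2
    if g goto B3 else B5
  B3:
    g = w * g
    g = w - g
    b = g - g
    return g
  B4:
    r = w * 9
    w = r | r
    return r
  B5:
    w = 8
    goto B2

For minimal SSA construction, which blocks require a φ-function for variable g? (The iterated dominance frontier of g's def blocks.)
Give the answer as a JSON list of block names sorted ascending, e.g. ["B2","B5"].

Answer: ["B2", "B3", "B4"]

Working:
idom tree: B1←B0 B2←B0 B3←B0 B4←B0 B5←B2
Join-block Dom:
  B2: preds {B0,B5}: {B0} ∩ {B0,B2,B5} = {B0}; idom=B0
  B3: preds {B1,B2}: {B0,B1} ∩ {B0,B2} = {B0}; idom=B0
  B4: preds {B0,B1}: {B0} ∩ {B0,B1} = {B0}; idom=B0

Frontier:
  join B2 pred B0: · stop@B0
  join B2 pred B5: B5→B2 stop@B0
  join B3 pred B1: B1 stop@B0
  join B3 pred B2: B2 stop@B0
  join B4 pred B0: · stop@B0
  join B4 pred B1: B1 stop@B0
  B0 → ∅
  B1 → {B3,B4}
  B2 → {B2,B3}
  B3 → ∅
  B4 → ∅
  B5 → {B2}

φ for g: defs {B0,B1,B2,B3}
  DF⁺ = {B2,B3,B4}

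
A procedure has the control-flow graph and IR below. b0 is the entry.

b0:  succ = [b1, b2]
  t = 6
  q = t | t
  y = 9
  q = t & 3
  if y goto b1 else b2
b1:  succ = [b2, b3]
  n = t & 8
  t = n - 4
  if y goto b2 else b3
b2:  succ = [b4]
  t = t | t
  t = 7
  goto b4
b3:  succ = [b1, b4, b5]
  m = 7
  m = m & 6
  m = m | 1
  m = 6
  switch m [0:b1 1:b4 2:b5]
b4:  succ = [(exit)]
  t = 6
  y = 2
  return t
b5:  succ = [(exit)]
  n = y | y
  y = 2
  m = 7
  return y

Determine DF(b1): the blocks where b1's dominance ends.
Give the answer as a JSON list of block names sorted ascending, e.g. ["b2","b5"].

idom tree: b1←b0 b2←b0 b3←b1 b4←b0 b5←b3
Dom∩ at merges:
  b1: preds {b0,b3}: {b0} ∩ {b0,b1,b3} = {b0}; idom=b0
  b2: preds {b0,b1}: {b0} ∩ {b0,b1} = {b0}; idom=b0
  b4: preds {b2,b3}: {b0,b2} ∩ {b0,b1,b3} = {b0}; idom=b0

DF walk-up:
  join b1 pred b0: · stop@b0
  join b1 pred b3: b3→b1 stop@b0
  join b2 pred b0: · stop@b0
  join b2 pred b1: b1 stop@b0
  join b4 pred b2: b2 stop@b0
  join b4 pred b3: b3→b1 stop@b0
  b0: DF=∅
  b1: DF={b1,b2,b4}
  b2: DF={b4}
  b3: DF={b1,b4}
  b4: DF=∅
  b5: DF=∅

DF(b1) = ["b1", "b2", "b4"]

Answer: ["b1", "b2", "b4"]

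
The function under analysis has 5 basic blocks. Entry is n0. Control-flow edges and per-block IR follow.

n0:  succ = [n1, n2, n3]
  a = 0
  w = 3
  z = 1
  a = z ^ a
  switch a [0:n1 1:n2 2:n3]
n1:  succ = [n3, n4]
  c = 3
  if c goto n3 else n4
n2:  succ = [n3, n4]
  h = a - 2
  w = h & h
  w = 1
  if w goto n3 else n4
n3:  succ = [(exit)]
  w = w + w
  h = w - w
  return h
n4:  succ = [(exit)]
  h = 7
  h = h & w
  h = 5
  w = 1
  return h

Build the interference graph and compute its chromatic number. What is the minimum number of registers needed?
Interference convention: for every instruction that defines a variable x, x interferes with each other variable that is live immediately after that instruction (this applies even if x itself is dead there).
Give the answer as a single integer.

Answer: 3

Working:
Block summaries:
  n0: {a,w,z} / ∅
  n1: {c} / ∅
  n2: {h,w} / {a}
  n3: {h,w} / {w}
  n4: {h,w} / {w}

Backward fixpoint:
  n0 li=∅ lo={a,w}
  n1 li={w} lo={w}
  n2 li={a} lo={w}
  n3 li={w} lo=∅
  n4 li={w} lo=∅

Conflict graph:
  a↔{w,z}
  c↔{w}
  h↔{w}
  w↔{a,c,h,z}
  z↔{a,w}

Registers:
  lower bound: {a,w,z} mutually conflict ⇒ χ ≥ 3
  3-colouring: r0={w}  r1={a,c,h}  r2={z}
  χ = 3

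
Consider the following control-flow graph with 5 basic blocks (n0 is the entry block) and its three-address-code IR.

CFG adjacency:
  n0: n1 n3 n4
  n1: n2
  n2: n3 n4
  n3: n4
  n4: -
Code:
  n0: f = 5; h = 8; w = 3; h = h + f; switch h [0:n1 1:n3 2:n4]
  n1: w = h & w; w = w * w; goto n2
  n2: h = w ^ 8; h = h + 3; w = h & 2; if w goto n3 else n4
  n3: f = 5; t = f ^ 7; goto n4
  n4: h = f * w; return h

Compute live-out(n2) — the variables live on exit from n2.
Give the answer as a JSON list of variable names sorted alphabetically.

Answer: ["f", "w"]

Derivation:
Per-block:
  n0: def={f,h,w} ue=∅
  n1: def={w} ue={h,w}
  n2: def={h,w} ue={w}
  n3: def={f,t} ue=∅
  n4: def={h} ue={f,w}

Live sets:
  n0 li=∅ lo={f,h,w}
  n1 li={f,h,w} lo={f,w}
  n2 li={f,w} lo={f,w}
  n3 li={w} lo={f,w}
  n4 li={f,w} lo=∅

live-out(n2) = ["f", "w"]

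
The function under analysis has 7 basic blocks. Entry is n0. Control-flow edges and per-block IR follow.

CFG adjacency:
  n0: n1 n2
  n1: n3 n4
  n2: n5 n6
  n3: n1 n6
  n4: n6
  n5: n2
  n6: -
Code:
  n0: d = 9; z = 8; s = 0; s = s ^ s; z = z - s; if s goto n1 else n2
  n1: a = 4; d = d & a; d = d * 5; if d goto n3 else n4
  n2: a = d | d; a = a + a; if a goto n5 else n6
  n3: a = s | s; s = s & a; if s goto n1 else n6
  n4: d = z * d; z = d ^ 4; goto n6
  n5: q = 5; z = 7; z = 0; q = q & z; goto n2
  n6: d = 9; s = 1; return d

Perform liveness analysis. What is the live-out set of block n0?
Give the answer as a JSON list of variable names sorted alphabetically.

Answer: ["d", "s", "z"]

Derivation:
Per-block:
  n0: {d,s,z} / ∅
  n1: {a,d} / {d}
  n2: {a} / {d}
  n3: {a,s} / {s}
  n4: {d,z} / {d,z}
  n5: {q,z} / ∅
  n6: {d,s} / ∅

Backward fixpoint:
  live n0: ∅→{d,s,z}
  live n1: {d,s,z}→{d,s,z}
  live n2: {d}→{d}
  live n3: {d,s,z}→{d,s,z}
  live n4: {d,z}→∅
  live n5: {d}→{d}
  live n6: ∅→∅

live-out(n0) = ["d", "s", "z"]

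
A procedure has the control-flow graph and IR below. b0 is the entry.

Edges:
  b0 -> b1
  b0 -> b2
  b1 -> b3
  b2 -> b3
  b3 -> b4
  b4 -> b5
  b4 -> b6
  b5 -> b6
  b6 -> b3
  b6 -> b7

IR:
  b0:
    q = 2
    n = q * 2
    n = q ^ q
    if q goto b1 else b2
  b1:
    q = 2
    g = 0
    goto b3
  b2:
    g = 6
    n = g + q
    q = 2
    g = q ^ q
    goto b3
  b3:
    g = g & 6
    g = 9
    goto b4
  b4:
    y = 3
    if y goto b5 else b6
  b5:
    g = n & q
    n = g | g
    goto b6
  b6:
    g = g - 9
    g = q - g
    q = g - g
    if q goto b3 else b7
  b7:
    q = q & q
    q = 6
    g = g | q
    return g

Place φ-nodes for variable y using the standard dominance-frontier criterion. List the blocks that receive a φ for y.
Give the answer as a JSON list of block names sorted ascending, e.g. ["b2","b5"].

idom tree: b1←b0 b2←b0 b3←b0 b4←b3 b5←b4 b6←b4 b7←b6
Dom∩ at merges:
  b3: preds {b1,b2,b6}: {b0,b1} ∩ {b0,b2} ∩ {b0,b3,b4,b6} = {b0}; idom=b0
  b6: preds {b4,b5}: {b0,b3,b4} ∩ {b0,b3,b4,b5} = {b0,b3,b4}; idom=b4

DF walk-up:
  join b3 pred b1: b1 stop@b0
  join b3 pred b2: b2 stop@b0
  join b3 pred b6: b6→b4→b3 stop@b0
  join b6 pred b4: · stop@b4
  join b6 pred b5: b5 stop@b4
  b0 → ∅
  b1 → {b3}
  b2 → {b3}
  b3 → {b3}
  b4 → {b3}
  b5 → {b6}
  b6 → {b3}
  b7 → ∅

φ for y: defs {b4}
  DF⁺ = {b3}

Answer: ["b3"]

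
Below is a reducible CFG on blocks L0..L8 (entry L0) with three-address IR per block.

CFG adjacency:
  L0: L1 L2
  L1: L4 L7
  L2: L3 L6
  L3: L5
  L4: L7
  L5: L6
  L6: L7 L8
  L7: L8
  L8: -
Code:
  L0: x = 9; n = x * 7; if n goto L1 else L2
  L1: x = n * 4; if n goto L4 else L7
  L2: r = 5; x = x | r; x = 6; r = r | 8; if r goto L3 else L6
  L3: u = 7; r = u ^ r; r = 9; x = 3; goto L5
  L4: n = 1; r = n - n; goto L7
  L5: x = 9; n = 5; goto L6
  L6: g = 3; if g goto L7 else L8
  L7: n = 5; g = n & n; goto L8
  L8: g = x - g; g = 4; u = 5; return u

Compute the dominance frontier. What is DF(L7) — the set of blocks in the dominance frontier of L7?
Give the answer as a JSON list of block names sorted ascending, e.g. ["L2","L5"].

idom tree: L1←L0 L2←L0 L3←L2 L4←L1 L5←L3 L6←L2 L7←L0 L8←L0
Dom at joins:
  L6: preds {L2,L5}: {L0,L2} ∩ {L0,L2,L3,L5} = {L0,L2}; idom=L2
  L7: preds {L1,L4,L6}: {L0,L1} ∩ {L0,L1,L4} ∩ {L0,L2,L6} = {L0}; idom=L0
  L8: preds {L6,L7}: {L0,L2,L6} ∩ {L0,L7} = {L0}; idom=L0

DF walk-up:
  join L6 pred L2: · stop@L2
  join L6 pred L5: L5→L3 stop@L2
  join L7 pred L1: L1 stop@L0
  join L7 pred L4: L4→L1 stop@L0
  join L7 pred L6: L6→L2 stop@L0
  join L8 pred L6: L6→L2 stop@L0
  join L8 pred L7: L7 stop@L0
  DF(L0)=∅
  DF(L1)={L7}
  DF(L2)={L7,L8}
  DF(L3)={L6}
  DF(L4)={L7}
  DF(L5)={L6}
  DF(L6)={L7,L8}
  DF(L7)={L8}
  DF(L8)=∅

DF(L7) = ["L8"]

Answer: ["L8"]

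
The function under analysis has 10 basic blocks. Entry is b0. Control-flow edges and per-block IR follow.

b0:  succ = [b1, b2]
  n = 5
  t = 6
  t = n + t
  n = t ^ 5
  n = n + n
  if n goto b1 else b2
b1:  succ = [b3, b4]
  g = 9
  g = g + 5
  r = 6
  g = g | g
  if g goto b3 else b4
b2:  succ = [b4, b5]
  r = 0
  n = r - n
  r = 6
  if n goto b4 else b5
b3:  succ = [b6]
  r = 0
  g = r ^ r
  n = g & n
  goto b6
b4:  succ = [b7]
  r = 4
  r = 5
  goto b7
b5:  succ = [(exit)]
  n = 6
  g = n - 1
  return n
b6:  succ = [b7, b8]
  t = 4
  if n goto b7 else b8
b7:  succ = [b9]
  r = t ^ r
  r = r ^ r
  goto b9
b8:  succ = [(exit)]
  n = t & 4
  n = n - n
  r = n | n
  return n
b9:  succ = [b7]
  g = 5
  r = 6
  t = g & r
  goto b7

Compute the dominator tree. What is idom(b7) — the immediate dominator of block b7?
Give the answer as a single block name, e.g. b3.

idom tree: b1←b0 b2←b0 b3←b1 b4←b0 b5←b2 b6←b3 b7←b0 b8←b6 b9←b7
Dom at joins:
  b4: preds {b1,b2}: {b0,b1} ∩ {b0,b2} = {b0}; idom=b0
  b7: preds {b4,b6,b9}: {b0,b4} ∩ {b0,b1,b3,b6} ∩ {b0,b7,b9} = {b0}; idom=b0

idom(b7) = b0

Answer: b0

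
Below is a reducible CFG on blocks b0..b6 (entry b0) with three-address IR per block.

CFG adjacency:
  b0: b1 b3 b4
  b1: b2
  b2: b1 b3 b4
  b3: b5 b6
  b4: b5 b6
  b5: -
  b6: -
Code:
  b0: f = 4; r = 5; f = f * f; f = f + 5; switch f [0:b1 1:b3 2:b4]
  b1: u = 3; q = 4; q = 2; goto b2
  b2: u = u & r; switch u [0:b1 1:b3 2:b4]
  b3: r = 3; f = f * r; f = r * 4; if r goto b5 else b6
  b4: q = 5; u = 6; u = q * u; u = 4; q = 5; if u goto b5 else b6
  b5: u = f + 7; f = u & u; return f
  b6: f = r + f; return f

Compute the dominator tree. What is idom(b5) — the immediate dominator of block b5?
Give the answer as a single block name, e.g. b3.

Answer: b0

Derivation:
idom tree: b1←b0 b2←b1 b3←b0 b4←b0 b5←b0 b6←b0
Dom∩ at merges:
  b1: preds {b0,b2}: {b0} ∩ {b0,b1,b2} = {b0}; idom=b0
  b3: preds {b0,b2}: {b0} ∩ {b0,b1,b2} = {b0}; idom=b0
  b4: preds {b0,b2}: {b0} ∩ {b0,b1,b2} = {b0}; idom=b0
  b5: preds {b3,b4}: {b0,b3} ∩ {b0,b4} = {b0}; idom=b0
  b6: preds {b3,b4}: {b0,b3} ∩ {b0,b4} = {b0}; idom=b0

idom(b5) = b0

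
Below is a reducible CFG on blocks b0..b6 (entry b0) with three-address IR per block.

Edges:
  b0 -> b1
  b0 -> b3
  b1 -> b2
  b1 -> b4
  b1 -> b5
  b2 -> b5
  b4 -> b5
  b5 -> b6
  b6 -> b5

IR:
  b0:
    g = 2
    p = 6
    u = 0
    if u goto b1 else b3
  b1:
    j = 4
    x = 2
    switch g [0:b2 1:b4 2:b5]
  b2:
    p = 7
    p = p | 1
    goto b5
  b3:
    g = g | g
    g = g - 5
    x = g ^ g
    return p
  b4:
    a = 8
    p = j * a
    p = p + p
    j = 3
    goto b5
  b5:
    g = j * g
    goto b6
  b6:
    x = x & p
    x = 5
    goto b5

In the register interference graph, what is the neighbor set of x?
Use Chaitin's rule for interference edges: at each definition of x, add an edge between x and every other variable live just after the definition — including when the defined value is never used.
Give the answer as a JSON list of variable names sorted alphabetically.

Answer: ["a", "g", "j", "p"]

Working:
Per-block:
  b0: def={g,p,u} ue=∅
  b1: def={j,x} ue={g}
  b2: def={p} ue=∅
  b3: def={g,x} ue={g,p}
  b4: def={a,j,p} ue={j}
  b5: def={g} ue={g,j}
  b6: def={x} ue={p,x}

Live sets:
  b0: in=∅ out={g,p}
  b1: in={g,p} out={g,j,p,x}
  b2: in={g,j,x} out={g,j,p,x}
  b3: in={g,p} out=∅
  b4: in={g,j,x} out={g,j,p,x}
  b5: in={g,j,p,x} out={g,j,p,x}
  b6: in={g,j,p,x} out={g,j,p,x}

Interfere edges:
  a — {g,j,x}
  g — {a,j,p,u,x}
  j — {a,g,p,x}
  p — {g,j,u,x}
  u — {g,p}
  x — {a,g,j,p}

N(x) = ["a", "g", "j", "p"]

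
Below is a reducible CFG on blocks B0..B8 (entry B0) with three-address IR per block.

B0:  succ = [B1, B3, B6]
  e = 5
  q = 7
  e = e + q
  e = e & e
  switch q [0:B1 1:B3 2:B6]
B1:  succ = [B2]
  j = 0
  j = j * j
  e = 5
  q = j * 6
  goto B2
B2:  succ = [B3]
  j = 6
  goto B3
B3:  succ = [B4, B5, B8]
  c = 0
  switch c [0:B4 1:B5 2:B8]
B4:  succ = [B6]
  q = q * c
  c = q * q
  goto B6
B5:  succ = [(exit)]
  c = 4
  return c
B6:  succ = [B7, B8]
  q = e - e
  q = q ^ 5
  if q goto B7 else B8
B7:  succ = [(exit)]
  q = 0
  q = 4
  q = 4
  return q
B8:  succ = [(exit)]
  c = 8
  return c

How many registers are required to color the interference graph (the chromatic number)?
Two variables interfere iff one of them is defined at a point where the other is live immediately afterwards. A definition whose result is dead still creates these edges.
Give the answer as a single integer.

Per-block:
  B0 def {e,q} use ∅
  B1 def {e,j,q} use ∅
  B2 def {j} use ∅
  B3 def {c} use ∅
  B4 def {c,q} use {c,q}
  B5 def {c} use ∅
  B6 def {q} use {e}
  B7 def {q} use ∅
  B8 def {c} use ∅

Liveness:
  live B0: ∅→{e,q}
  live B1: ∅→{e,q}
  live B2: {e,q}→{e,q}
  live B3: {e,q}→{c,e,q}
  live B4: {c,e,q}→{e}
  live B5: ∅→∅
  live B6: {e}→∅
  live B7: ∅→∅
  live B8: ∅→∅

Interference:
  c↔{e,q}
  e↔{c,j,q}
  j↔{e,q}
  q↔{c,e,j}

Chromatic number:
  lower bound: {c,e,q} mutually conflict ⇒ χ ≥ 3
  assign c→R2 e→R0 j→R2 q→R1 — no edge inside a register ⇒ χ ≤ 3
  χ = 3

Answer: 3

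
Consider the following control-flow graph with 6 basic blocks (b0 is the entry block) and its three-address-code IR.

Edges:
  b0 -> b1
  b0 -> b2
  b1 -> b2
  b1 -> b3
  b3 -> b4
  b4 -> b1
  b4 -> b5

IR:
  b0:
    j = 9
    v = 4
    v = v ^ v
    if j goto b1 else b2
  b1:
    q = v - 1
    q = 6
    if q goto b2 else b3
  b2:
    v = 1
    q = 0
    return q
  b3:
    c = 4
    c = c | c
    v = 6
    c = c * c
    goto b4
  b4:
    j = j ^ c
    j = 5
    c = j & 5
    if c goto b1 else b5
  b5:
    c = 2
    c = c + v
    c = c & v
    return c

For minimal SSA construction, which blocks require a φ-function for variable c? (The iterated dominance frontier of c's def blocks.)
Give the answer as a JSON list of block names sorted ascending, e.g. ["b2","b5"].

Answer: ["b1", "b2"]

Derivation:
idom tree: b1←b0 b2←b0 b3←b1 b4←b3 b5←b4
Dom at joins:
  b1: preds {b0,b4}: {b0} ∩ {b0,b1,b3,b4} = {b0}; idom=b0
  b2: preds {b0,b1}: {b0} ∩ {b0,b1} = {b0}; idom=b0

DF derivation:
  b1←b0: walk · to b0
  b1←b4: walk b4→b3→b1 to b0
  b2←b0: walk · to b0
  b2←b1: walk b1 to b0
  b0 → ∅
  b1 → {b1,b2}
  b2 → ∅
  b3 → {b1}
  b4 → {b1}
  b5 → ∅

φ for c: defs {b3,b4,b5}
  DF⁺ = {b1,b2}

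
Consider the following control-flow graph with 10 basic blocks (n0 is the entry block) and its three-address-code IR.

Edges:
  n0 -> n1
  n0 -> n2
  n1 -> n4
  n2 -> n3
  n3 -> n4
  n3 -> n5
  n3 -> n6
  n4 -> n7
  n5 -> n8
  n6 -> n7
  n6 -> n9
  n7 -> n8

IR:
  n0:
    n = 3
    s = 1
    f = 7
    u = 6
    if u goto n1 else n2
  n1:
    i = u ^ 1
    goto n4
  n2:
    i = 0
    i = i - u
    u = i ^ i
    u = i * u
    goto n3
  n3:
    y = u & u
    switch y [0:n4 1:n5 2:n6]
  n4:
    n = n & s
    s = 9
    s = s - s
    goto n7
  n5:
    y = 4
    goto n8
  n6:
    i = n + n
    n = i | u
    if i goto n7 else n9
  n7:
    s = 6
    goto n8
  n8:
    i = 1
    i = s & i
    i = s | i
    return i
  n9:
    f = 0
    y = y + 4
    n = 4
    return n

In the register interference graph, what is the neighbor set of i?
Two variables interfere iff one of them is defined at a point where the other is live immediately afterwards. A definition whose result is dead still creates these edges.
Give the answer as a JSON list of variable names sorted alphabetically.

Per-block:
  n0 def {f,n,s,u} use ∅
  n1 def {i} use {u}
  n2 def {i,u} use {u}
  n3 def {y} use {u}
  n4 def {n,s} use {n,s}
  n5 def {y} use ∅
  n6 def {i,n} use {n,u}
  n7 def {s} use ∅
  n8 def {i} use {s}
  n9 def {f,n,y} use {y}

Liveness:
  live n0: ∅→{n,s,u}
  live n1: {n,s,u}→{n,s}
  live n2: {n,s,u}→{n,s,u}
  live n3: {n,s,u}→{n,s,u,y}
  live n4: {n,s}→∅
  live n5: {s}→{s}
  live n6: {n,u,y}→{y}
  live n7: ∅→{s}
  live n8: {s}→∅
  live n9: {y}→∅

Interference:
  f↔{n,s,y}
  i↔{n,s,u,y}
  n↔{f,i,s,u,y}
  s↔{f,i,n,u,y}
  u↔{i,n,s,y}
  y↔{f,i,n,s,u}

N(i) = ["n", "s", "u", "y"]

Answer: ["n", "s", "u", "y"]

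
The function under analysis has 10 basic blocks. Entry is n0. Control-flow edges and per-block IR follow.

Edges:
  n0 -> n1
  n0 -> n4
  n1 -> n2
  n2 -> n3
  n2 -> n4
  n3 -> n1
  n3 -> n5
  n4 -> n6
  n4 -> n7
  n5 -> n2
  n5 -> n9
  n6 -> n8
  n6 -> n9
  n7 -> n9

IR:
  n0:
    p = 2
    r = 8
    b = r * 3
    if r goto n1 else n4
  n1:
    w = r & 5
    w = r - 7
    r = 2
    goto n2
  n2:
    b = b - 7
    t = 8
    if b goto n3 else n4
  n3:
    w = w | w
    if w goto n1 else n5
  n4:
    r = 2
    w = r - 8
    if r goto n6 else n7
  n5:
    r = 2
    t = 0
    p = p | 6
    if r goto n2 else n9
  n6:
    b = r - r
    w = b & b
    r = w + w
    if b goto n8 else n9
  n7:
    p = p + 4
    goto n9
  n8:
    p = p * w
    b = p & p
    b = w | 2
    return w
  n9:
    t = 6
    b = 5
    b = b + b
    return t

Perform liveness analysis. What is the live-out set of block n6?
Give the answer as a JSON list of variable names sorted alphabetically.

Answer: ["p", "w"]

Analysis:
Per-block:
  n0: {b,p,r} / ∅
  n1: {r,w} / {r}
  n2: {b,t} / {b}
  n3: {w} / {w}
  n4: {r,w} / ∅
  n5: {p,r,t} / {p}
  n6: {b,r,w} / {r}
  n7: {p} / {p}
  n8: {b,p} / {p,w}
  n9: {b,t} / ∅

Liveness:
  n0: in=∅ out={b,p,r}
  n1: in={b,p,r} out={b,p,r,w}
  n2: in={b,p,r,w} out={b,p,r,w}
  n3: in={b,p,r,w} out={b,p,r,w}
  n4: in={p} out={p,r}
  n5: in={b,p,w} out={b,p,r,w}
  n6: in={p,r} out={p,w}
  n7: in={p} out=∅
  n8: in={p,w} out=∅
  n9: in=∅ out=∅

live-out(n6) = ["p", "w"]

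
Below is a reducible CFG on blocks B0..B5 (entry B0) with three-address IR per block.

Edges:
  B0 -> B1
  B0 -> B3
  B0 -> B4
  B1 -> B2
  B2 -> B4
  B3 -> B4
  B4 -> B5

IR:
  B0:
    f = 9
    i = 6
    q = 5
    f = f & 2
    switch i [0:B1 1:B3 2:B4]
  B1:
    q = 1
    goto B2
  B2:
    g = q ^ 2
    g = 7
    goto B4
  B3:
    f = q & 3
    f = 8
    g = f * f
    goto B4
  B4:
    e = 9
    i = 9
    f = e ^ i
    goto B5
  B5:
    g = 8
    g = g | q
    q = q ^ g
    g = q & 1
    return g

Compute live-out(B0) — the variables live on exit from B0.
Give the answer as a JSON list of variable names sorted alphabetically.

Answer: ["q"]

Derivation:
Block summaries:
  B0 def {f,i,q} use ∅
  B1 def {q} use ∅
  B2 def {g} use {q}
  B3 def {f,g} use {q}
  B4 def {e,f,i} use ∅
  B5 def {g,q} use {q}

Backward fixpoint:
  live B0: ∅→{q}
  live B1: ∅→{q}
  live B2: {q}→{q}
  live B3: {q}→{q}
  live B4: {q}→{q}
  live B5: {q}→∅

live-out(B0) = ["q"]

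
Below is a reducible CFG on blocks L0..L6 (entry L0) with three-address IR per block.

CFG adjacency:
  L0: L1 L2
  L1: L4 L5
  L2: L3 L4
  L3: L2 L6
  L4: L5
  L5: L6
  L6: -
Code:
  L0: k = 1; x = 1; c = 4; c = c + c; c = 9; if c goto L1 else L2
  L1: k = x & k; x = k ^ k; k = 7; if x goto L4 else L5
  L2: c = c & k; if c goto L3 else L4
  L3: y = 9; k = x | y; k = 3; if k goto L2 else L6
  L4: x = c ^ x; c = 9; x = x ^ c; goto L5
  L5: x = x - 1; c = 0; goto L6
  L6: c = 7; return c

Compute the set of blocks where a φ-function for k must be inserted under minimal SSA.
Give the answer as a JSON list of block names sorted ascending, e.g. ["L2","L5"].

Answer: ["L2", "L4", "L5", "L6"]

Working:
idom tree: L1←L0 L2←L0 L3←L2 L4←L0 L5←L0 L6←L0
Join-block Dom:
  L2: preds {L0,L3}: {L0} ∩ {L0,L2,L3} = {L0}; idom=L0
  L4: preds {L1,L2}: {L0,L1} ∩ {L0,L2} = {L0}; idom=L0
  L5: preds {L1,L4}: {L0,L1} ∩ {L0,L4} = {L0}; idom=L0
  L6: preds {L3,L5}: {L0,L2,L3} ∩ {L0,L5} = {L0}; idom=L0

DF walk-up:
  L2←L0: walk · to L0
  L2←L3: walk L3→L2 to L0
  L4←L1: walk L1 to L0
  L4←L2: walk L2 to L0
  L5←L1: walk L1 to L0
  L5←L4: walk L4 to L0
  L6←L3: walk L3→L2 to L0
  L6←L5: walk L5 to L0
  DF(L0)=∅
  DF(L1)={L4,L5}
  DF(L2)={L2,L4,L6}
  DF(L3)={L2,L6}
  DF(L4)={L5}
  DF(L5)={L6}
  DF(L6)=∅

φ for k: defs {L0,L1,L3}
  DF⁺ = {L2,L4,L5,L6}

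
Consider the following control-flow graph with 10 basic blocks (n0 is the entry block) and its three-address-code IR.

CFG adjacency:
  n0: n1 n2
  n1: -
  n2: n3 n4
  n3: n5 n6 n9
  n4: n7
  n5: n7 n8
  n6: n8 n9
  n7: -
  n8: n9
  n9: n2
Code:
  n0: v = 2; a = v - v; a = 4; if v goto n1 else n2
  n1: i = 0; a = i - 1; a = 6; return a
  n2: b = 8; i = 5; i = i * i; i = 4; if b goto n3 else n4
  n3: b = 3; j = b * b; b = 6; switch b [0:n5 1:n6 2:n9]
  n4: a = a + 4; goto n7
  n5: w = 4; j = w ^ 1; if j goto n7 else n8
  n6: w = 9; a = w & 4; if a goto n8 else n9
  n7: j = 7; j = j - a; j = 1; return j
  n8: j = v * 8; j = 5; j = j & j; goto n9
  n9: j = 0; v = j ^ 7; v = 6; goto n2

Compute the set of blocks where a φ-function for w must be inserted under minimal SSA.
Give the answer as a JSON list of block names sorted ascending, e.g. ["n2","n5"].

idom tree: n1←n0 n2←n0 n3←n2 n4←n2 n5←n3 n6←n3 n7←n2 n8←n3 n9←n3
Dom∩ at merges:
  n2: preds {n0,n9}: {n0} ∩ {n0,n2,n3,n9} = {n0}; idom=n0
  n7: preds {n4,n5}: {n0,n2,n4} ∩ {n0,n2,n3,n5} = {n0,n2}; idom=n2
  n8: preds {n5,n6}: {n0,n2,n3,n5} ∩ {n0,n2,n3,n6} = {n0,n2,n3}; idom=n3
  n9: preds {n3,n6,n8}: {n0,n2,n3} ∩ {n0,n2,n3,n6} ∩ {n0,n2,n3,n8} = {n0,n2,n3}; idom=n3

Frontier:
  join n2 pred n0: · stop@n0
  join n2 pred n9: n9→n3→n2 stop@n0
  join n7 pred n4: n4 stop@n2
  join n7 pred n5: n5→n3 stop@n2
  join n8 pred n5: n5 stop@n3
  join n8 pred n6: n6 stop@n3
  join n9 pred n3: · stop@n3
  join n9 pred n6: n6 stop@n3
  join n9 pred n8: n8 stop@n3
  n0: DF=∅
  n1: DF=∅
  n2: DF={n2}
  n3: DF={n2,n7}
  n4: DF={n7}
  n5: DF={n7,n8}
  n6: DF={n8,n9}
  n7: DF=∅
  n8: DF={n9}
  n9: DF={n2}

φ for w: defs {n5,n6}
  DF⁺ = {n2,n7,n8,n9}

Answer: ["n2", "n7", "n8", "n9"]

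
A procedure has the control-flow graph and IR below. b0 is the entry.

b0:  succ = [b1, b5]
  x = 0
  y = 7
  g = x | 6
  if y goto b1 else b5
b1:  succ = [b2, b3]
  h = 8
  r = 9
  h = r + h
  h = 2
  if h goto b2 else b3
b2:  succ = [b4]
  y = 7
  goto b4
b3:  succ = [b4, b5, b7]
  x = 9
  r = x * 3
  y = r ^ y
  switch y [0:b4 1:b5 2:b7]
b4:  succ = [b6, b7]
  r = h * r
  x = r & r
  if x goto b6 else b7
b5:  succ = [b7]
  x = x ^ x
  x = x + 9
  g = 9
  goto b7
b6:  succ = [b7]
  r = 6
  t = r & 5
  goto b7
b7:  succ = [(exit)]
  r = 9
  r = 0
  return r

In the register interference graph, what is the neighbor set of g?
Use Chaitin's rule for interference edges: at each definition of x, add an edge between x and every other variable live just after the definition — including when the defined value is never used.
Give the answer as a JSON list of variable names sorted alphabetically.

Answer: ["x", "y"]

Derivation:
Block summaries:
  b0: {g,x,y} / ∅
  b1: {h,r} / ∅
  b2: {y} / ∅
  b3: {r,x,y} / {y}
  b4: {r,x} / {h,r}
  b5: {g,x} / {x}
  b6: {r,t} / ∅
  b7: {r} / ∅

Liveness:
  b0 li=∅ lo={x,y}
  b1 li={y} lo={h,r,y}
  b2 li={h,r} lo={h,r}
  b3 li={h,y} lo={h,r,x}
  b4 li={h,r} lo=∅
  b5 li={x} lo=∅
  b6 li=∅ lo=∅
  b7 li=∅ lo=∅

Interference:
  g: {x,y}
  h: {r,x,y}
  r: {h,x,y}
  t: ∅
  x: {g,h,r,y}
  y: {g,h,r,x}

N(g) = ["x", "y"]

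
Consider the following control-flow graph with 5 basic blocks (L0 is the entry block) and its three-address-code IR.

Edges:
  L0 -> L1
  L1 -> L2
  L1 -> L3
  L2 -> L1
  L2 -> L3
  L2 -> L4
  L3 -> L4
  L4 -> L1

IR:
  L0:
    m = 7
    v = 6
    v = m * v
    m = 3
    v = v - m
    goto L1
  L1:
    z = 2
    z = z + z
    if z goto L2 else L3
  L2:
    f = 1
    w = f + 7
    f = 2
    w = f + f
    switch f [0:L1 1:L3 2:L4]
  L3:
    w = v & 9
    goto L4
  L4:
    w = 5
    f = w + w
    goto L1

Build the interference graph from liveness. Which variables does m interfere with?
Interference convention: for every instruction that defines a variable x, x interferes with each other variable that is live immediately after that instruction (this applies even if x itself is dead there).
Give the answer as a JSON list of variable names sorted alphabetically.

Per-block:
  L0 def {m,v} use ∅
  L1 def {z} use ∅
  L2 def {f,w} use ∅
  L3 def {w} use {v}
  L4 def {f,w} use ∅

Liveness:
  L0 li=∅ lo={v}
  L1 li={v} lo={v}
  L2 li={v} lo={v}
  L3 li={v} lo={v}
  L4 li={v} lo={v}

Conflict graph:
  f↔{v,w}
  m↔{v}
  v↔{f,m,w,z}
  w↔{f,v}
  z↔{v}

N(m) = ["v"]

Answer: ["v"]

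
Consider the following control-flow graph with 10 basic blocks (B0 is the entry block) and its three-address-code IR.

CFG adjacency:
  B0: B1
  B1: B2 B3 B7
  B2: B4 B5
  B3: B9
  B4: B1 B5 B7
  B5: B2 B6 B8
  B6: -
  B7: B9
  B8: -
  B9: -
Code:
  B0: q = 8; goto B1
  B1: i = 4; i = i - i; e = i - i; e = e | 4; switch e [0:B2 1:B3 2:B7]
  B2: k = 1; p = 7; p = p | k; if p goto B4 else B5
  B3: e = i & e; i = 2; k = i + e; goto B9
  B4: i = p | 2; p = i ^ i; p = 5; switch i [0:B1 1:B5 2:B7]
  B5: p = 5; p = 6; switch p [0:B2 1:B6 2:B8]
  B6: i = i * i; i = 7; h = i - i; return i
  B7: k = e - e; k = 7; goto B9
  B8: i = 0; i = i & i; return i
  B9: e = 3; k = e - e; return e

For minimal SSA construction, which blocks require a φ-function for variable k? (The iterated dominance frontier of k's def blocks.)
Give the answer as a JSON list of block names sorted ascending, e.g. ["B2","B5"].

idom tree: B1←B0 B2←B1 B3←B1 B4←B2 B5←B2 B6←B5 B7←B1 B8←B5 B9←B1
Dom at joins:
  B1: preds {B0,B4}: {B0} ∩ {B0,B1,B2,B4} = {B0}; idom=B0
  B2: preds {B1,B5}: {B0,B1} ∩ {B0,B1,B2,B5} = {B0,B1}; idom=B1
  B5: preds {B2,B4}: {B0,B1,B2} ∩ {B0,B1,B2,B4} = {B0,B1,B2}; idom=B2
  B7: preds {B1,B4}: {B0,B1} ∩ {B0,B1,B2,B4} = {B0,B1}; idom=B1
  B9: preds {B3,B7}: {B0,B1,B3} ∩ {B0,B1,B7} = {B0,B1}; idom=B1

DF derivation:
  B1←B0: walk · to B0
  B1←B4: walk B4→B2→B1 to B0
  B2←B1: walk · to B1
  B2←B5: walk B5→B2 to B1
  B5←B2: walk · to B2
  B5←B4: walk B4 to B2
  B7←B1: walk · to B1
  B7←B4: walk B4→B2 to B1
  B9←B3: walk B3 to B1
  B9←B7: walk B7 to B1
  DF(B0)=∅
  DF(B1)={B1}
  DF(B2)={B1,B2,B7}
  DF(B3)={B9}
  DF(B4)={B1,B5,B7}
  DF(B5)={B2}
  DF(B6)=∅
  DF(B7)={B9}
  DF(B8)=∅
  DF(B9)=∅

φ for k: defs {B2,B3,B7,B9}
  DF⁺ = {B1,B2,B7,B9}

Answer: ["B1", "B2", "B7", "B9"]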